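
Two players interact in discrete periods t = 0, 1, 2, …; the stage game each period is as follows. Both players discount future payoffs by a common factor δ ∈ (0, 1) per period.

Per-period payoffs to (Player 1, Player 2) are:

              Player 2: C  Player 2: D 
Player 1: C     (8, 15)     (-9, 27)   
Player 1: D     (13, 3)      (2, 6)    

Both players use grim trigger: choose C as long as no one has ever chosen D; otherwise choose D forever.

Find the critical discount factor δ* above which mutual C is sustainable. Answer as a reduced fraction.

Player 1: cooperation gives 8 each period; deviation gives 13 once then 2 forever.
  8/(1−δ) ≥ 13 + 2δ/(1−δ) ⇒ δ ≥ 5/11.
Player 2: cooperation gives 15 each period; deviation gives 27 once then 6 forever.
  δ ≥ 12/21 = 4/7.
Both must hold, so the binding constraint is Player 2's: δ ≥ 4/7.

4/7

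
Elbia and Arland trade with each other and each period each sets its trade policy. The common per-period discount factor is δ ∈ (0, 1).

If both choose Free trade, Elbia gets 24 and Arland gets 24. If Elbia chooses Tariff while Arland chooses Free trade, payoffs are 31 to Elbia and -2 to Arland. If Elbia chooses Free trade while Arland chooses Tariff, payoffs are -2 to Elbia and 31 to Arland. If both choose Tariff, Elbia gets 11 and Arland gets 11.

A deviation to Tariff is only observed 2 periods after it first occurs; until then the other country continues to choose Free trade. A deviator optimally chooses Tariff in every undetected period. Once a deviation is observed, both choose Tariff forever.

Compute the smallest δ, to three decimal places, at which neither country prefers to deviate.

A deviator earns 31 for 2 periods, then 11 forever; cooperating earns 24 forever. Multiplying the IC by (1−δ):
24 ≥ 31(1−δ^2) + 11δ^2, so 20·δ^2 ≥ 7 and δ^2 ≥ 7/20.
δ ≥ (7/20)^(1/2) ≈ 0.592.

0.592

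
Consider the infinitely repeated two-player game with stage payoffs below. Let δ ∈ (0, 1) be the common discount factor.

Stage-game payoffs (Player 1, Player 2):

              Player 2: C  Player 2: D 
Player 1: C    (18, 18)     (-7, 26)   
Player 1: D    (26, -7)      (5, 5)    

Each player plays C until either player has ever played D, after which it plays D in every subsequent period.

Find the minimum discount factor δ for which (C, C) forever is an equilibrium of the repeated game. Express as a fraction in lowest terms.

8/21

One-period gain from deviating is 26 − 18 = 8. The loss is 18 − 5 = 13 in every subsequent period, with present value 13·δ/(1−δ).
Deviation is unprofitable when 13·δ/(1−δ) ≥ 8, i.e. δ/(1−δ) ≥ 8/13.
Equivalently δ ≥ 8/(8+13) = 8/21.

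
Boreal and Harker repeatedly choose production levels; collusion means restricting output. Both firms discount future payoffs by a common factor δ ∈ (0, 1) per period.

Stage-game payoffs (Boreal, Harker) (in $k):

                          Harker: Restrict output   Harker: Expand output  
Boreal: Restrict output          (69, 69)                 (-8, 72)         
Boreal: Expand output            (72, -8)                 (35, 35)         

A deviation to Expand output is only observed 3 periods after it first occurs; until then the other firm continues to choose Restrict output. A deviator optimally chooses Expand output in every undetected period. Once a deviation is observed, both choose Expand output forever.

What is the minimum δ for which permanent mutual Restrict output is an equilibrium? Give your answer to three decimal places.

0.433

A deviator earns 72 for 3 periods, then 35 forever; cooperating earns 69 forever. Multiplying the IC by (1−δ):
69 ≥ 72(1−δ^3) + 35δ^3, so 37·δ^3 ≥ 3 and δ^3 ≥ 3/37.
δ ≥ (3/37)^(1/3) ≈ 0.433.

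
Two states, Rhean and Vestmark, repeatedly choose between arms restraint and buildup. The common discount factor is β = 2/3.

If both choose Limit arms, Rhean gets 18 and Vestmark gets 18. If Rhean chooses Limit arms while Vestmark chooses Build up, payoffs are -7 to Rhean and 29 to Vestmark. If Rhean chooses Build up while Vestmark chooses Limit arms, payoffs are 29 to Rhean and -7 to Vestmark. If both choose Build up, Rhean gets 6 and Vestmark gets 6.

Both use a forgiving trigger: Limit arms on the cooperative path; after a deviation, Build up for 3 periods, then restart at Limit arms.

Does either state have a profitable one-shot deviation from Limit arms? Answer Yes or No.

No

Comparing payoff streams over the 4 periods until play realigns: cooperate → 18(1+β+…+β^3); deviate → 29 + 6(β+…+β^3).
Cooperation is sustained iff (18−6)(β+…+β^3) ≥ 29−18.
β+…+β^3 = 2/3·(1−(2/3)^3)/(1−2/3) = 1.4074, and (29−18)/(18−6) = 0.9167.
1.4074 ≥ 0.9167, so cooperation is sustainable.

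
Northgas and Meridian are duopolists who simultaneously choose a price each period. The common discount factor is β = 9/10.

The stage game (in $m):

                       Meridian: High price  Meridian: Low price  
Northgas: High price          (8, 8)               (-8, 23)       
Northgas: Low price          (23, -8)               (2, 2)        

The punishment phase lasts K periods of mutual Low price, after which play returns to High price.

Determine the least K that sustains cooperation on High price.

4

Need Σ_{k=1}^{K} β^k ≥ (23−8)/(8−2) = 2.5000 at β = 9/10.
At K = 3 the sum is 2.4390 < 2.5000; at K = 4 it is 3.0951 ≥ 2.5000.
So the minimum punishment length is K = 4.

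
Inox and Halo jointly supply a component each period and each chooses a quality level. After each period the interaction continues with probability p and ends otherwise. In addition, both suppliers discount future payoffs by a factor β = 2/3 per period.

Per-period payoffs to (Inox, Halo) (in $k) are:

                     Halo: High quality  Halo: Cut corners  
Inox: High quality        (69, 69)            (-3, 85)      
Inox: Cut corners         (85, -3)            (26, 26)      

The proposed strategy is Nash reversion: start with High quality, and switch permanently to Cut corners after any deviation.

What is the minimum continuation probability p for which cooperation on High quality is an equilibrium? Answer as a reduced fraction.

With continuation probability p and discount β, the effective per-period discount factor is βp.
Grim-trigger IC: βp ≥ (85−69)/(85−26) = 16/59.
So p ≥ (16/59)/(2/3) = 24/59.

24/59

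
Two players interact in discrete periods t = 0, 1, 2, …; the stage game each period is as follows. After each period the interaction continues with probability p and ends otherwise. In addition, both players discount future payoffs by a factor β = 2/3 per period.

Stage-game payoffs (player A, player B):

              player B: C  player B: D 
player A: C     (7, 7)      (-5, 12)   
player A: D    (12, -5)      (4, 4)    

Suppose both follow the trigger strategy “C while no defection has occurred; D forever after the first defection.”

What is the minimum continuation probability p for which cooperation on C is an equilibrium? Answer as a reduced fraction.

Expected continuation weight on next period's payoff is β·p = 2/3·p, which plays the role of the discount factor.
Cooperation requires 2/3·p ≥ (12−7)/(12−4) = 5/8, hence p ≥ 15/16.

15/16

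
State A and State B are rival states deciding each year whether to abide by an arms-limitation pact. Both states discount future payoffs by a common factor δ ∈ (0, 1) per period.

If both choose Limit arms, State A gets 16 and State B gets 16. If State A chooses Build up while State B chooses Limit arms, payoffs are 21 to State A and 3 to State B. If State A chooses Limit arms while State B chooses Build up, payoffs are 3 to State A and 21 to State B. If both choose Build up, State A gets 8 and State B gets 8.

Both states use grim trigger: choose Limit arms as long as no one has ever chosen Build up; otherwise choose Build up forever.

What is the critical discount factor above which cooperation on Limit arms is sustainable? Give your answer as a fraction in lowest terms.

5/13

16/(1−δ) ≥ 21 + 8δ/(1−δ)
16 ≥ 21 − 13δ
δ ≥ 5/13.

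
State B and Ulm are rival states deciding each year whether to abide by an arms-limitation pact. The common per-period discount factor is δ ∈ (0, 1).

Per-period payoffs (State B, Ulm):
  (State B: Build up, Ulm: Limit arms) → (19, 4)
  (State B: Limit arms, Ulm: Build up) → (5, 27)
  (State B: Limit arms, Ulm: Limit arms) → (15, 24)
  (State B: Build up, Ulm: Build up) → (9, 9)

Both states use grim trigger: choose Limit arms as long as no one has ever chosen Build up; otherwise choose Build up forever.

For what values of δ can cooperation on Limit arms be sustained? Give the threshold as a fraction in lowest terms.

State B's threshold: (19−15)/(19−9) = 2/5.
Ulm's threshold: (27−24)/(27−9) = 1/6.
2/5 > 1/6, so State B binds and δ* = 2/5.

2/5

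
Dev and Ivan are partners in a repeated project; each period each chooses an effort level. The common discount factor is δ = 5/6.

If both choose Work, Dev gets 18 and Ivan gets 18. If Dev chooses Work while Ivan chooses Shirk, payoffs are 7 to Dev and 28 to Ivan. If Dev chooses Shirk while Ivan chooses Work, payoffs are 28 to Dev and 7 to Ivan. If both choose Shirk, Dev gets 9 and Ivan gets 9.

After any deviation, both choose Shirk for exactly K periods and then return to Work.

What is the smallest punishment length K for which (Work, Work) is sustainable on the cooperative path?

2

IC: δ(1−δ^K)/(1−δ) ≥ (28−18)/(18−9) = 10/9.
With δ = 5/6: need 1 − δ^K ≥ 10/9·(1−5/6)/(5/6), i.e. δ^K ≤ 0.7778.
Since (5/6)^1 = 0.8333 and (5/6)^2 = 0.6944, the smallest such K is 2.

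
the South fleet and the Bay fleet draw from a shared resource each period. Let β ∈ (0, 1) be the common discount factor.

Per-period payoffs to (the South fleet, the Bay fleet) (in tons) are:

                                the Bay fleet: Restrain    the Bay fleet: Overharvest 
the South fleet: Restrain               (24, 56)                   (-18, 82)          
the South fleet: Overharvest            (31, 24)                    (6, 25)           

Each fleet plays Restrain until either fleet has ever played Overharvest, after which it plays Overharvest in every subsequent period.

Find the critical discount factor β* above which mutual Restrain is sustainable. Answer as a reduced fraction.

For the South fleet: deviation gain 31−24 = 7, per-period punishment loss 24−6 = 18. IC gives β ≥ 7/25.
For the Bay fleet: gain 26, loss 31 per period, so β ≥ 26/57.
The tighter constraint is the Bay fleet's, so cooperation needs β ≥ 26/57.

26/57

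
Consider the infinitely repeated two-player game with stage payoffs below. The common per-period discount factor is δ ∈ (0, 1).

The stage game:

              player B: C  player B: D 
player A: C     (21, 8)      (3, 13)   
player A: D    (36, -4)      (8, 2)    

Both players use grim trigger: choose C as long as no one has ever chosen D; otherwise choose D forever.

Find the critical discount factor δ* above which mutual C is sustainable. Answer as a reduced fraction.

15/28

player A's threshold: (36−21)/(36−8) = 15/28.
player B's threshold: (13−8)/(13−2) = 5/11.
15/28 > 5/11, so player A binds and δ* = 15/28.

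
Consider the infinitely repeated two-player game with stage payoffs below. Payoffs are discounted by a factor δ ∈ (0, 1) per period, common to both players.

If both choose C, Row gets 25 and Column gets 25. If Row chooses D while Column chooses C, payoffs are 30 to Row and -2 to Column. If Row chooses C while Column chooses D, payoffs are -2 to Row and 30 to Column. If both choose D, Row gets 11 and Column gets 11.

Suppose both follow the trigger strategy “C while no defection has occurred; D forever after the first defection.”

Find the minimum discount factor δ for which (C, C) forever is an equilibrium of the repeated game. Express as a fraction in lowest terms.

Cooperation forever yields 25 each period: 25/(1−δ).
Deviating yields 30 once, then 11 forever: 30 + 11δ/(1−δ).
No profitable deviation requires 25/(1−δ) ≥ 30 + 11δ/(1−δ).
Multiplying by (1−δ): 25 ≥ 30(1−δ) + 11δ = 30 − 19δ.
So 19δ ≥ 5, i.e. δ ≥ 5/19.

5/19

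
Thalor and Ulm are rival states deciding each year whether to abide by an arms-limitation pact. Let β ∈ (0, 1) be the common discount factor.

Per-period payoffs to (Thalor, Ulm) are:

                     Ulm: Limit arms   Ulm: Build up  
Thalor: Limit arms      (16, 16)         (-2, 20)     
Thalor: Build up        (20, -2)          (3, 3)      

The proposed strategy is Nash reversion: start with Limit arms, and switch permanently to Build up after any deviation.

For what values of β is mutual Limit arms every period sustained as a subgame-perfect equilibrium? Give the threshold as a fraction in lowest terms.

4/17

Cooperation forever yields 16 each period: 16/(1−β).
Deviating yields 20 once, then 3 forever: 20 + 3β/(1−β).
No profitable deviation requires 16/(1−β) ≥ 20 + 3β/(1−β).
Multiplying by (1−β): 16 ≥ 20(1−β) + 3β = 20 − 17β.
So 17β ≥ 4, i.e. β ≥ 4/17.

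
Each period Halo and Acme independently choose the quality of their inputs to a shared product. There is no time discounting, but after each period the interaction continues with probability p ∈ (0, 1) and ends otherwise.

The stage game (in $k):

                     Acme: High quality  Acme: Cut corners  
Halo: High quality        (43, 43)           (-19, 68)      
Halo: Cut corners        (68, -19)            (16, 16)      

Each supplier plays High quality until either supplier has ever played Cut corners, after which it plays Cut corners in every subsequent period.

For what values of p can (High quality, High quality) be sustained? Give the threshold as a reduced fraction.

With no time discounting, the continuation probability p plays the role of the discount factor.
Grim-trigger IC: 43/(1−p) ≥ 68 + 16p/(1−p) ⇒ p ≥ (68−43)/(68−16) = 25/52.

25/52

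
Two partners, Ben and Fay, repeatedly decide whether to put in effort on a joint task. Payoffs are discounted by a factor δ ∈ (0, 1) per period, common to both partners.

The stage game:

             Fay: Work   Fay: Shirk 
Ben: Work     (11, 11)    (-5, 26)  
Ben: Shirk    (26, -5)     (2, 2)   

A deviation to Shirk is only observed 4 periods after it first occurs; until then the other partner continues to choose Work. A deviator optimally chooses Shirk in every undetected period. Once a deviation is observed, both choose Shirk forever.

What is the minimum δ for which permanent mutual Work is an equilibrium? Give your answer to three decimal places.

0.889

A deviator earns 26 for 4 periods, then 2 forever; cooperating earns 11 forever. Multiplying the IC by (1−δ):
11 ≥ 26(1−δ^4) + 2δ^4, so 24·δ^4 ≥ 15 and δ^4 ≥ 5/8.
δ ≥ (5/8)^(1/4) ≈ 0.889.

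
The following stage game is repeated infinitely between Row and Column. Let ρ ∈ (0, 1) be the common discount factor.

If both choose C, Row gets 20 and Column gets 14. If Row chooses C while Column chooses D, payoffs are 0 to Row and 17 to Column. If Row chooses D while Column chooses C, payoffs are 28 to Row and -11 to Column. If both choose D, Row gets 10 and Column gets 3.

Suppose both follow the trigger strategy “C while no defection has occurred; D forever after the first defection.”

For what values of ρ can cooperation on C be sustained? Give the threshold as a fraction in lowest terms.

For Row: deviation gain 28−20 = 8, per-period punishment loss 20−10 = 10. IC gives ρ ≥ 8/18 = 4/9.
For Column: gain 3, loss 11 per period, so ρ ≥ 3/14.
The tighter constraint is Row's, so cooperation needs ρ ≥ 4/9.

4/9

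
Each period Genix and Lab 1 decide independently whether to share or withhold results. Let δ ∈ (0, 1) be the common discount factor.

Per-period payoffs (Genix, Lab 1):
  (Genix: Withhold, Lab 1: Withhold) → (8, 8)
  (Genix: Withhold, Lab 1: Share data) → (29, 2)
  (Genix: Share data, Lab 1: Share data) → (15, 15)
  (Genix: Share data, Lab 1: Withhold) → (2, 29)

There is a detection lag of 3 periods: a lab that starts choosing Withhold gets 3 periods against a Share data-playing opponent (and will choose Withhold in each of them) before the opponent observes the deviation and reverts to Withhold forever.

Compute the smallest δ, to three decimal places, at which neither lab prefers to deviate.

A deviator earns 29 for 3 periods, then 8 forever; cooperating earns 15 forever. Multiplying the IC by (1−δ):
15 ≥ 29(1−δ^3) + 8δ^3, so 21·δ^3 ≥ 14 and δ^3 ≥ 2/3.
δ ≥ (2/3)^(1/3) ≈ 0.874.

0.874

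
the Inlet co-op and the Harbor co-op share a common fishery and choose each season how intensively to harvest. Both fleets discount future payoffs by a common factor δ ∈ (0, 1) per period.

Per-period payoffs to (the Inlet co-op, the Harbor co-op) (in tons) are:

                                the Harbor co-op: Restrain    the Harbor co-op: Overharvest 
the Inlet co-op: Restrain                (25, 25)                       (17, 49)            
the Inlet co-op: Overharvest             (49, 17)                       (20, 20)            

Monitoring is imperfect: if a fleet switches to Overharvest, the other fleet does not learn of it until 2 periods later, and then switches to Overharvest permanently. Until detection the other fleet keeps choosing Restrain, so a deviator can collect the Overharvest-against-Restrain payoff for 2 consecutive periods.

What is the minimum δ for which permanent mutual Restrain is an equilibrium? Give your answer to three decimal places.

The best deviation is to choose Overharvest for all 2 undetected periods, earning 49 each, then 20 forever once detected.
Deviation value: 49(1−δ^2)/(1−δ) + 20δ^2/(1−δ); cooperation value: 25/(1−δ).
IC: 25 ≥ 49(1−δ^2) + 20δ^2 = 49 − 29δ^2.
So δ^2 ≥ 24/29, giving δ ≥ (24/29)^(1/2) ≈ 0.910.

0.910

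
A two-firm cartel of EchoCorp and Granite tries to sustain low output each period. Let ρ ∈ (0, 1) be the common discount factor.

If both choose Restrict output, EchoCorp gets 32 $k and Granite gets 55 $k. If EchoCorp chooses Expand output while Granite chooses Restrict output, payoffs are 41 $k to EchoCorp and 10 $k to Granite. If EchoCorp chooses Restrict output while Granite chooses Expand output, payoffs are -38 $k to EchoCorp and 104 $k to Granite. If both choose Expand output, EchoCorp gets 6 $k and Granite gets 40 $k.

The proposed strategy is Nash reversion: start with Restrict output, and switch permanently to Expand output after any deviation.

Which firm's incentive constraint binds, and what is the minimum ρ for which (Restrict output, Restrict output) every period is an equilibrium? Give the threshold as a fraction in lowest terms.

Granite; ρ ≥ 49/64

For EchoCorp: deviation gain 41−32 = 9, per-period punishment loss 32−6 = 26. IC gives ρ ≥ 9/35.
For Granite: gain 49, loss 15 per period, so ρ ≥ 49/64.
The tighter constraint is Granite's, so cooperation needs ρ ≥ 49/64.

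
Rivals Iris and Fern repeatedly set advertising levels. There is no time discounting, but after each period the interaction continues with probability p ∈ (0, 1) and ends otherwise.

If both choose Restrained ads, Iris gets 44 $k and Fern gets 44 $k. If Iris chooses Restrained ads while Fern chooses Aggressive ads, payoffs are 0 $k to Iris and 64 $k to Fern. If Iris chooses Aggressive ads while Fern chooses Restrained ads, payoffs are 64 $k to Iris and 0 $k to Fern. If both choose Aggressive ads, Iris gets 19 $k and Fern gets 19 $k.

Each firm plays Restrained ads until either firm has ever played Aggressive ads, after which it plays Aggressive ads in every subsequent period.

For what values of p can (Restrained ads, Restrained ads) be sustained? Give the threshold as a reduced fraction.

4/9

With no time discounting, the continuation probability p plays the role of the discount factor.
Grim-trigger IC: 44/(1−p) ≥ 64 + 19p/(1−p) ⇒ p ≥ (64−44)/(64−19) = 4/9.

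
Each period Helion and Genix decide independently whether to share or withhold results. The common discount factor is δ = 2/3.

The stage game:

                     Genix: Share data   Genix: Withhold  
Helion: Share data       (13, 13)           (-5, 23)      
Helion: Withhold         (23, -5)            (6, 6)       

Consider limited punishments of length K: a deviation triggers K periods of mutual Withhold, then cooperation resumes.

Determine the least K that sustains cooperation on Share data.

4

Need Σ_{k=1}^{K} δ^k ≥ (23−13)/(13−6) = 1.4286 at δ = 2/3.
At K = 3 the sum is 1.4074 < 1.4286; at K = 4 it is 1.6049 ≥ 1.4286.
So the minimum punishment length is K = 4.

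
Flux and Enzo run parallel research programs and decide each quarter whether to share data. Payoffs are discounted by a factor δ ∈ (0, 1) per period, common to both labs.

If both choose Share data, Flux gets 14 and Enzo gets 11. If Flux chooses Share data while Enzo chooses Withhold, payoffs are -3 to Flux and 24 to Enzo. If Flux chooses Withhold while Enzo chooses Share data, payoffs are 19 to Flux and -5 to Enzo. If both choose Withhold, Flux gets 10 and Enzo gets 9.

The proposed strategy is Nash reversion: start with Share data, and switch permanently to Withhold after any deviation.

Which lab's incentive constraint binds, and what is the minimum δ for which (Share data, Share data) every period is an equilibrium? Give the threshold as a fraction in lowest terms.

For Flux: deviation gain 19−14 = 5, per-period punishment loss 14−10 = 4. IC gives δ ≥ 5/9.
For Enzo: gain 13, loss 2 per period, so δ ≥ 13/15.
The tighter constraint is Enzo's, so cooperation needs δ ≥ 13/15.

Enzo; δ ≥ 13/15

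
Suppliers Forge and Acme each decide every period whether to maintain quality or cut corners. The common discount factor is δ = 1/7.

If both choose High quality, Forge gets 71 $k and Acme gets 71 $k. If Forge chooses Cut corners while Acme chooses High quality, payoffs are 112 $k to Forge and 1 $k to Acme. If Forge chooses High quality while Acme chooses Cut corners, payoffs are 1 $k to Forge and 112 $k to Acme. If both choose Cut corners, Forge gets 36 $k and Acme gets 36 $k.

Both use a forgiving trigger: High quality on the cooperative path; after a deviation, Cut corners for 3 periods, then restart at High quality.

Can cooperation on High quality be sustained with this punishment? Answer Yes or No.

No

IC: δ+…+δ^3 ≥ (112−71)/(71−36) = 41/35.
At δ = 1/7: partial sum = 0.1662 < 1.1714. Cooperation not sustainable.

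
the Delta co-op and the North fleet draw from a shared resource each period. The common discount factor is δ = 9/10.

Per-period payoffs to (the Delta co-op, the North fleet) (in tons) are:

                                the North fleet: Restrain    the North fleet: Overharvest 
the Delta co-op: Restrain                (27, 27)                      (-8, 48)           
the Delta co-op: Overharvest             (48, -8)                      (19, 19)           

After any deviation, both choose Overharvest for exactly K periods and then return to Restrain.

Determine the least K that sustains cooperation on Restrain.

4

No profitable deviation requires (27−19)(δ+…+δ^K) ≥ 48−27, i.e. δ+…+δ^K ≥ 21/8 ≈ 2.6250.
With δ = 9/10, the partial sums are K=1: 0.9000, K=2: 1.7100, K=3: 2.4390, K=4: 3.0951.
K = 4 is the first length at which the sum reaches 2.6250.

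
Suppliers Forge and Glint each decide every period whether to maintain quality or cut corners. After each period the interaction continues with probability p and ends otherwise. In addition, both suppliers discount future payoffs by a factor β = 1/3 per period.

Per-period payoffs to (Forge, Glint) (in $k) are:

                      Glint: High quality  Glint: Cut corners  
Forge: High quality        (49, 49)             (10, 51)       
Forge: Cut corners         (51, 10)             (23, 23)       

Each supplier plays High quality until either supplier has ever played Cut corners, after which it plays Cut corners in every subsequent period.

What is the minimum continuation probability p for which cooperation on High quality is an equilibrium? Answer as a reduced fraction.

3/14

Expected continuation weight on next period's payoff is β·p = 1/3·p, which plays the role of the discount factor.
Cooperation requires 1/3·p ≥ (51−49)/(51−23) = 1/14, hence p ≥ 3/14.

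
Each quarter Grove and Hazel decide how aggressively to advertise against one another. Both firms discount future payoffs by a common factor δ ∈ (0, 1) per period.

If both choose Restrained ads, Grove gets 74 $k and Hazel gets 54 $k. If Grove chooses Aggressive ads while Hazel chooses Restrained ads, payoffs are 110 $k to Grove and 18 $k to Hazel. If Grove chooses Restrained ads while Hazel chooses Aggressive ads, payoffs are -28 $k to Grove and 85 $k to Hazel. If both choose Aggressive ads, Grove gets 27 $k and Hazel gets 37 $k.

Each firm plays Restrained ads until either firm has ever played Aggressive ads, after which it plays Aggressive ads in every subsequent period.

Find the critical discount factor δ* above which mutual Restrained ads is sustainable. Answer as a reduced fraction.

Grove: cooperation gives 74 each period; deviation gives 110 once then 27 forever.
  74/(1−δ) ≥ 110 + 27δ/(1−δ) ⇒ δ ≥ 36/83.
Hazel: cooperation gives 54 each period; deviation gives 85 once then 37 forever.
  δ ≥ 31/48.
Both must hold, so the binding constraint is Hazel's: δ ≥ 31/48.

31/48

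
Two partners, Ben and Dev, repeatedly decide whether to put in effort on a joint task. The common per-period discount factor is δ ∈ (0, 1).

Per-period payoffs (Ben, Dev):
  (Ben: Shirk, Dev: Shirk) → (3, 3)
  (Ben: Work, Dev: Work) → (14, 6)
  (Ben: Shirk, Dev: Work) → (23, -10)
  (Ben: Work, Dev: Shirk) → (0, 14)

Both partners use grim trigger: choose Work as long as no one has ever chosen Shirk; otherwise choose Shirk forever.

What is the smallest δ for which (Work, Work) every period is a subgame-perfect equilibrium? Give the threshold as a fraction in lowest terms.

Ben: cooperation gives 14 each period; deviation gives 23 once then 3 forever.
  14/(1−δ) ≥ 23 + 3δ/(1−δ) ⇒ δ ≥ 9/20.
Dev: cooperation gives 6 each period; deviation gives 14 once then 3 forever.
  δ ≥ 8/11.
Both must hold, so the binding constraint is Dev's: δ ≥ 8/11.

8/11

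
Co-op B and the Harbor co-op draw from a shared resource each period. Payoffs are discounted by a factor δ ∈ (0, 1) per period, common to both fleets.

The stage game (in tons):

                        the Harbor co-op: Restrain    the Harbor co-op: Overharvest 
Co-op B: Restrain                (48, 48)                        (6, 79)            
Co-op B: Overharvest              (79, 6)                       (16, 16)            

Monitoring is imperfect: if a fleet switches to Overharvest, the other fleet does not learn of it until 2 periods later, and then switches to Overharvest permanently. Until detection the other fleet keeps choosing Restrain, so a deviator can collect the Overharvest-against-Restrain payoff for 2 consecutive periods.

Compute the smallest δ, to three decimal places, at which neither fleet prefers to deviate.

0.701

Deviating for the 2 undetected periods gains 79−48 = 31 per period over cooperation, then loses 48−16 = 32 per period forever once punishment starts.
Gain: 31(1 + δ + … + δ^1); loss: 32·δ^2/(1−δ).
No profitable deviation ⇔ 31(1−δ^2) ≤ 32·δ^2, i.e. δ^2 ≥ 31/(31+32) = 31/63.
Hence δ ≥ (31/63)^(1/2) ≈ 0.701.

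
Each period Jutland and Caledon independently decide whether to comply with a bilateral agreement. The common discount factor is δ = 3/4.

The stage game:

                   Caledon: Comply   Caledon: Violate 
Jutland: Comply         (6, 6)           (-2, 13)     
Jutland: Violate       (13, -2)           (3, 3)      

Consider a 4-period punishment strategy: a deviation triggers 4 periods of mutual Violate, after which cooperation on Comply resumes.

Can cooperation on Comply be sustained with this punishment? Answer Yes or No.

No

Comparing payoff streams over the 5 periods until play realigns: cooperate → 6(1+δ+…+δ^4); deviate → 13 + 3(δ+…+δ^4).
Cooperation is sustained iff (6−3)(δ+…+δ^4) ≥ 13−6.
δ+…+δ^4 = 3/4·(1−(3/4)^4)/(1−3/4) = 2.0508, and (13−6)/(6−3) = 2.3333.
2.0508 < 2.3333, so cooperation is not sustainable.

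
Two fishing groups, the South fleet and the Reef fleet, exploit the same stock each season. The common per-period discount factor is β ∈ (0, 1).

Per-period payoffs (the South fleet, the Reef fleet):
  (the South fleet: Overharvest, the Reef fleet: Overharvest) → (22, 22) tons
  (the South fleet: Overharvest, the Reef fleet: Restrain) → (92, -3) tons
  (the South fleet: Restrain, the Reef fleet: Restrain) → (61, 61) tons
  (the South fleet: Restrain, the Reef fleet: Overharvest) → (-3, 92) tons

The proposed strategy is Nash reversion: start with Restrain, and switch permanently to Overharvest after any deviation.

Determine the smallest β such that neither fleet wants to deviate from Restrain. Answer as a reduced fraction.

One-period gain from deviating is 92 − 61 = 31. The loss is 61 − 22 = 39 in every subsequent period, with present value 39·β/(1−β).
Deviation is unprofitable when 39·β/(1−β) ≥ 31, i.e. β/(1−β) ≥ 31/39.
Equivalently β ≥ 31/(31+39) = 31/70.

31/70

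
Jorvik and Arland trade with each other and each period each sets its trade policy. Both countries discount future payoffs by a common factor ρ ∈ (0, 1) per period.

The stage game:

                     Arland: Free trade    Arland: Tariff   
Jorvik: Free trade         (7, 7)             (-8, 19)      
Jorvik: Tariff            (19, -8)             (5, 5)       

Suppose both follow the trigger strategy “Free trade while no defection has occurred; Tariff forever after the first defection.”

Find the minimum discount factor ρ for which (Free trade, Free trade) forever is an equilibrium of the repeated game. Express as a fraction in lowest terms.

6/7

One-period gain from deviating is 19 − 7 = 12. The loss is 7 − 5 = 2 in every subsequent period, with present value 2·ρ/(1−ρ).
Deviation is unprofitable when 2·ρ/(1−ρ) ≥ 12, i.e. ρ/(1−ρ) ≥ 6.
Equivalently ρ ≥ 12/(12+2) = 6/7.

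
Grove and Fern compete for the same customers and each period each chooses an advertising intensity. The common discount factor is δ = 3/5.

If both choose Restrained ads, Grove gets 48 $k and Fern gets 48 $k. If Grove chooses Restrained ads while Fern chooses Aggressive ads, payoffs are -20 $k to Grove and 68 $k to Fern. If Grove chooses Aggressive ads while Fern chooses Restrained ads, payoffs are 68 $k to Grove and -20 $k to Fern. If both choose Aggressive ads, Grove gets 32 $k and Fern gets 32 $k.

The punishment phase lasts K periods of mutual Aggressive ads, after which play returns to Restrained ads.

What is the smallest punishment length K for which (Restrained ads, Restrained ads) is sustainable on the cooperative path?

4

Need Σ_{k=1}^{K} δ^k ≥ (68−48)/(48−32) = 1.2500 at δ = 3/5.
At K = 3 the sum is 1.1760 < 1.2500; at K = 4 it is 1.3056 ≥ 1.2500.
So the minimum punishment length is K = 4.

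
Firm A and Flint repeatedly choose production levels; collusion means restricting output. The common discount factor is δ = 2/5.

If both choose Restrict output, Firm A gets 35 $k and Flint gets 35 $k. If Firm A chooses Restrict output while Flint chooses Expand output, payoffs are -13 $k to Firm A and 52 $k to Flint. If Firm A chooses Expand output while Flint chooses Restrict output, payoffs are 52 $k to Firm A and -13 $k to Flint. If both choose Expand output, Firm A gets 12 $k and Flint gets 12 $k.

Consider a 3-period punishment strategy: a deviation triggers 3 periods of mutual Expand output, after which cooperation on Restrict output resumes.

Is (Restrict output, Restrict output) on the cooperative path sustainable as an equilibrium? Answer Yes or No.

No

Comparing payoff streams over the 4 periods until play realigns: cooperate → 35(1+δ+…+δ^3); deviate → 52 + 12(δ+…+δ^3).
Cooperation is sustained iff (35−12)(δ+…+δ^3) ≥ 52−35.
δ+…+δ^3 = 2/5·(1−(2/5)^3)/(1−2/5) = 0.6240, and (52−35)/(35−12) = 0.7391.
0.6240 < 0.7391, so cooperation is not sustainable.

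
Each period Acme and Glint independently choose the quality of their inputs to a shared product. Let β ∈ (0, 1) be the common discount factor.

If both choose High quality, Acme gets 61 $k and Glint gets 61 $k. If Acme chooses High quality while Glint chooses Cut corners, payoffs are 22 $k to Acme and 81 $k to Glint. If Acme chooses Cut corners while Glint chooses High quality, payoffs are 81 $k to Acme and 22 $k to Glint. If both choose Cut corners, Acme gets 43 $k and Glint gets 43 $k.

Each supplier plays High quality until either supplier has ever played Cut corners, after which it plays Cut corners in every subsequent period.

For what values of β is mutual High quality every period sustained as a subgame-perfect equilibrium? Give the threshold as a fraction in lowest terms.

10/19

61/(1−β) ≥ 81 + 43β/(1−β)
61 ≥ 81 − 38β
β ≥ 20/38 = 10/19.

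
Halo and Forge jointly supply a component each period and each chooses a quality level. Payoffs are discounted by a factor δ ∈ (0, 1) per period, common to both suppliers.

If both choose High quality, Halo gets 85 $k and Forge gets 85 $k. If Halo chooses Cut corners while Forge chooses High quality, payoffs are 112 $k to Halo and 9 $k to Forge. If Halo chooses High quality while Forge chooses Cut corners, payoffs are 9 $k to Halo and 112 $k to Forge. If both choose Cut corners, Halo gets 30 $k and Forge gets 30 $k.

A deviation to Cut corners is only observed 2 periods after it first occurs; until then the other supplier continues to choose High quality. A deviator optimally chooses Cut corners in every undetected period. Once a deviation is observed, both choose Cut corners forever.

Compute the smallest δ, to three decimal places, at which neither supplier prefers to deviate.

0.574

A deviator earns 112 for 2 periods, then 30 forever; cooperating earns 85 forever. Multiplying the IC by (1−δ):
85 ≥ 112(1−δ^2) + 30δ^2, so 82·δ^2 ≥ 27 and δ^2 ≥ 27/82.
δ ≥ (27/82)^(1/2) ≈ 0.574.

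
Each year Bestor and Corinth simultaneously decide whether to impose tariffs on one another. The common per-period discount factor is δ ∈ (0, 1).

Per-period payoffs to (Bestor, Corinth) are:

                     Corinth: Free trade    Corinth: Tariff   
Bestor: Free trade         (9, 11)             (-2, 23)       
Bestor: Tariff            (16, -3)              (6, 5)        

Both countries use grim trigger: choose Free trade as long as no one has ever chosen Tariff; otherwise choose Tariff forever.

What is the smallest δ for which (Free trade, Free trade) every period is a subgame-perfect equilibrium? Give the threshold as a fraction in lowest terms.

Bestor's threshold: (16−9)/(16−6) = 7/10.
Corinth's threshold: (23−11)/(23−5) = 2/3.
7/10 > 2/3, so Bestor binds and δ* = 7/10.

7/10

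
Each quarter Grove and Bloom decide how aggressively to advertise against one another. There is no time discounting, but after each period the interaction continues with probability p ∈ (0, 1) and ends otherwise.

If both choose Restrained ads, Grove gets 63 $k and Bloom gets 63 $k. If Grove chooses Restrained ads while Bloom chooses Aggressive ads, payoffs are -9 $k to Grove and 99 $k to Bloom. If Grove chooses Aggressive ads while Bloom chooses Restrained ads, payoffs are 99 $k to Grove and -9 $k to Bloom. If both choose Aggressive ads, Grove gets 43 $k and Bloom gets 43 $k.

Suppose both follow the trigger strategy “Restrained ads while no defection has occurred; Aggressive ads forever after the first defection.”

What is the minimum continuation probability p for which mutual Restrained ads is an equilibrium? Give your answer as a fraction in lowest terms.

9/14

With no time discounting, the continuation probability p plays the role of the discount factor.
Grim-trigger IC: 63/(1−p) ≥ 99 + 43p/(1−p) ⇒ p ≥ (99−63)/(99−43) = 9/14.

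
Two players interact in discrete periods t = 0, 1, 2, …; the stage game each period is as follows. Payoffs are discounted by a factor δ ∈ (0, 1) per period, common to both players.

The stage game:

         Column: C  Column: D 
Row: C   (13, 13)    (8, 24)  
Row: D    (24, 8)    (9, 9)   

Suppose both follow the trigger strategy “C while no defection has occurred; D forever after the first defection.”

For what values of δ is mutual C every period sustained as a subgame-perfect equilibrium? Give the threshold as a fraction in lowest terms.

11/15

Cooperation forever yields 13 each period: 13/(1−δ).
Deviating yields 24 once, then 9 forever: 24 + 9δ/(1−δ).
No profitable deviation requires 13/(1−δ) ≥ 24 + 9δ/(1−δ).
Multiplying by (1−δ): 13 ≥ 24(1−δ) + 9δ = 24 − 15δ.
So 15δ ≥ 11, i.e. δ ≥ 11/15.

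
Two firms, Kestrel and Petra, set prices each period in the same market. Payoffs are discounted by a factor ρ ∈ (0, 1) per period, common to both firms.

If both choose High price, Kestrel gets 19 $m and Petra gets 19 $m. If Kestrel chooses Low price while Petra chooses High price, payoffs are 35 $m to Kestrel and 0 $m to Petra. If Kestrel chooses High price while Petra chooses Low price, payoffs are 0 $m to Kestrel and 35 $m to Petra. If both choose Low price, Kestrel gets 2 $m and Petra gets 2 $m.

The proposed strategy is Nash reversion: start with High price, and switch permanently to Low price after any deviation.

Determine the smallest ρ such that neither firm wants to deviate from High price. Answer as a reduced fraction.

Cooperation forever yields 19 each period: 19/(1−ρ).
Deviating yields 35 once, then 2 forever: 35 + 2ρ/(1−ρ).
No profitable deviation requires 19/(1−ρ) ≥ 35 + 2ρ/(1−ρ).
Multiplying by (1−ρ): 19 ≥ 35(1−ρ) + 2ρ = 35 − 33ρ.
So 33ρ ≥ 16, i.e. ρ ≥ 16/33.

16/33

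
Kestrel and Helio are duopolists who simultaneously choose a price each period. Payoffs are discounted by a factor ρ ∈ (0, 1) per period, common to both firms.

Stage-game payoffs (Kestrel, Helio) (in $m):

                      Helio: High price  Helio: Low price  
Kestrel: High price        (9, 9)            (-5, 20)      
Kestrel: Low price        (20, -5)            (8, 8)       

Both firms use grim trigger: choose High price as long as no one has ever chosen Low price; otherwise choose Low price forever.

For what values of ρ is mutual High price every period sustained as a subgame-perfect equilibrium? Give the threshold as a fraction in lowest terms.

One-period gain from deviating is 20 − 9 = 11. The loss is 9 − 8 = 1 in every subsequent period, with present value 1·ρ/(1−ρ).
Deviation is unprofitable when 1·ρ/(1−ρ) ≥ 11, i.e. ρ/(1−ρ) ≥ 11.
Equivalently ρ ≥ 11/(11+1) = 11/12.

11/12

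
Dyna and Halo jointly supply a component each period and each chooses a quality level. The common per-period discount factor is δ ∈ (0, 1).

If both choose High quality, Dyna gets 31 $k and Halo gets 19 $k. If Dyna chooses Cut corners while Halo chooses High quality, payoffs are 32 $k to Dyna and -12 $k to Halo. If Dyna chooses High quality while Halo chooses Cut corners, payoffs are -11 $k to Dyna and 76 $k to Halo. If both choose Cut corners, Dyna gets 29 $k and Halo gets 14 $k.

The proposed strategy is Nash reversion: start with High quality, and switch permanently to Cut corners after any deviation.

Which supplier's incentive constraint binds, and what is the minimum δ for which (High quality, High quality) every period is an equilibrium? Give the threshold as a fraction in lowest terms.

Dyna: cooperation gives 31 each period; deviation gives 32 once then 29 forever.
  31/(1−δ) ≥ 32 + 29δ/(1−δ) ⇒ δ ≥ 1/3.
Halo: cooperation gives 19 each period; deviation gives 76 once then 14 forever.
  δ ≥ 57/62.
Both must hold, so the binding constraint is Halo's: δ ≥ 57/62.

Halo; δ ≥ 57/62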